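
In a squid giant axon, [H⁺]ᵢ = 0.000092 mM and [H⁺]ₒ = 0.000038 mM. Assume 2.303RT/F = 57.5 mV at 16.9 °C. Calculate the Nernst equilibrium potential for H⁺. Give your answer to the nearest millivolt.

E = (57.5/z) · log₁₀([H⁺]_out/[H⁺]_in) with z = +1.
= (57.5/1) · log₁₀(0.000038/0.000092) = 57.50 · log₁₀(0.413)
= 57.50 · (-0.3840) = -22.08 mV

-22 mV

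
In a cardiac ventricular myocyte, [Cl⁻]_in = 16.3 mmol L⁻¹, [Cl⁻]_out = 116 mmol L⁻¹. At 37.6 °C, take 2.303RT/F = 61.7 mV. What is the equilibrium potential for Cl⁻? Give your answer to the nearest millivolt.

E = (61.7/z) · log₁₀([Cl⁻]_out/[Cl⁻]_in) with z = -1.
For an anion, dividing by z = -1 reverses the sign.
= (61.7/-1) · log₁₀(116/16.3) = -61.70 · log₁₀(7.117)
= -61.70 · (0.8523) = -52.59 mV

-53 mV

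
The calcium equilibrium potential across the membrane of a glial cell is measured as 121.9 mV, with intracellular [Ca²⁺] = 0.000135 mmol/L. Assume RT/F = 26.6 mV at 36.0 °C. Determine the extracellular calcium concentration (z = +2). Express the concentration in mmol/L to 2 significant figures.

Nernst: E = (26.6/2) · ln([out]/[in]), so ln([out]/[in]) = 121.9 × 2 / 26.6 = 9.1654.
[out]/[in] = e^(9.1654) = 9561.
[out] = 9561 × 0.000135 = 1.291 mmol/L.

1.3 mmol/L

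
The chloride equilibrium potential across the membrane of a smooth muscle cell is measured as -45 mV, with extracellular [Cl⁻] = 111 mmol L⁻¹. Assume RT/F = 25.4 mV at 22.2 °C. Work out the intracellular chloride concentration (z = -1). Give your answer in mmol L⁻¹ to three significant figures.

Nernst: E = (25.4/-1) · ln([out]/[in]), so ln([out]/[in]) = -45.0 × -1 / 25.4 = 1.7717.
[out]/[in] = e^(1.7717) = 5.881.
[in] = 111 / 5.881 = 18.88 mmol L⁻¹.

18.9 mmol L⁻¹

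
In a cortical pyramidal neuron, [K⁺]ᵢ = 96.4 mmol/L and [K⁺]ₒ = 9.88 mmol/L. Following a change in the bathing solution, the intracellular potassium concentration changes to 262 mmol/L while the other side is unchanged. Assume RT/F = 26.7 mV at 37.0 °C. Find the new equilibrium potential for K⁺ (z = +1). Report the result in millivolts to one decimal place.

-87.5 mV

After the shift: [K⁺]_out = 9.88, [K⁺]_in = 262 mmol/L.
E_new = (26.7/1)·ln(9.88/262) = 26.70 · (-3.2778) = -87.52 mV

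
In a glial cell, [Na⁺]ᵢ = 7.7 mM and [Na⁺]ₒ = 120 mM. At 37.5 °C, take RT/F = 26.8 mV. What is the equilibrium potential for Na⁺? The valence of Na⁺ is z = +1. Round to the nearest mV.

74 mV

E = (26.8/z) · ln([Na⁺]_out/[Na⁺]_in) with z = +1.
= (26.8/1) · ln(120/7.7) = 26.80 · ln(15.58)
= 26.80 · (2.7463) = 73.60 mV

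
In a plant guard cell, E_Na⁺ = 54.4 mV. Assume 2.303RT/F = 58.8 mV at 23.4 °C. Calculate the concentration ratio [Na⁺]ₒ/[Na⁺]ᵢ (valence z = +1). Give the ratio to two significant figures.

8.4

log₁₀([out]/[in]) = E·z/(58.8) = 54.4 × 1 / 58.8 = 0.9252
[out]/[in] = 10^(0.9252) = 8.417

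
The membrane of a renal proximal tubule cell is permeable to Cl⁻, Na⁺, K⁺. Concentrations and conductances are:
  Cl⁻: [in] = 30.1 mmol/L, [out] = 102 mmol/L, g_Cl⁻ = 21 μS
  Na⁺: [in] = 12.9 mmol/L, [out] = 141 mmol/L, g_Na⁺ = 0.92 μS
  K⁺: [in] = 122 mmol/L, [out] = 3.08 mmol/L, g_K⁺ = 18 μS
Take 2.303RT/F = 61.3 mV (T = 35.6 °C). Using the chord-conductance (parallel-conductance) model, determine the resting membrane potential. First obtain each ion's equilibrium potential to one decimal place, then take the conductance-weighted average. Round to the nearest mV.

E_Cl⁻ = (61.3/-1)·log₁₀(102/30.1) = -32.5 mV
E_Na⁺ = (61.3/1)·log₁₀(141/12.9) = 63.7 mV
E_K⁺ = (61.3/1)·log₁₀(3.08/122) = -97.9 mV
Vm = (Σ gᵢEᵢ)/(Σ gᵢ) = (21·-32.5 + 0.92·63.7 + 18·-97.9) / (21 + 0.92 + 18)
= -2386.10 / 39.92 = -59.77 mV

-60 mV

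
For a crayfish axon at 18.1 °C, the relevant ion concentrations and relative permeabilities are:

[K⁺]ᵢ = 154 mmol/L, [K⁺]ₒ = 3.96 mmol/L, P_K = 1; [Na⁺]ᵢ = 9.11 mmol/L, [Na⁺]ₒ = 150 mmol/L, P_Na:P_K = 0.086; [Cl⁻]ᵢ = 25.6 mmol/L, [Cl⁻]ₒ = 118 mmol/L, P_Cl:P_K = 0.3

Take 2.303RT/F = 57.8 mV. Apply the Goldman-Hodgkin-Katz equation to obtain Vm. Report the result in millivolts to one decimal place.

-51.4 mV

Vm = 57.8 · log₁₀[(Σ P·[cation]ₒ + Σ P·[anion]ᵢ) / (Σ P·[cation]ᵢ + Σ P·[anion]ₒ)]
Numerator = 1×3.96 + 0.086×150 + 0.3×25.6 = 24.54
Denominator = 1×154 + 0.086×9.11 + 0.3×118 = 190.2
Vm = 57.8 · log₁₀(0.12903) = 57.8 × (-0.8893) = -51.40 mV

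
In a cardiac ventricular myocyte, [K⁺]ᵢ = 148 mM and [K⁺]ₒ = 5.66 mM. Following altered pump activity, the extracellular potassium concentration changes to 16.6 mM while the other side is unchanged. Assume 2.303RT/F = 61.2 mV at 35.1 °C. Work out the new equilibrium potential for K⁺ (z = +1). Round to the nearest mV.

After the shift: [K⁺]_out = 16.6, [K⁺]_in = 148 mM.
E_new = (61.2/1)·log₁₀(16.6/148) = 61.20 · (-0.9502) = -58.15 mV

-58 mV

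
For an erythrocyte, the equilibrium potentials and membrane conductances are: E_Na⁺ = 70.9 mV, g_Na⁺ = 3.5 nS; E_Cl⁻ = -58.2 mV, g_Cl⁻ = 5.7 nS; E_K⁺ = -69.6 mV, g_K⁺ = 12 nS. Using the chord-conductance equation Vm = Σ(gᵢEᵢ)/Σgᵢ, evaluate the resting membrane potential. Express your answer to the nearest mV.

Σ gᵢEᵢ = 3.5·(70.9) + 5.7·(-58.2) + 12·(-69.6) = -918.79
Σ gᵢ = 3.5 + 5.7 + 12 = 21.2
Vm = -918.79 / 21.2 = -43.34 mV

-43 mV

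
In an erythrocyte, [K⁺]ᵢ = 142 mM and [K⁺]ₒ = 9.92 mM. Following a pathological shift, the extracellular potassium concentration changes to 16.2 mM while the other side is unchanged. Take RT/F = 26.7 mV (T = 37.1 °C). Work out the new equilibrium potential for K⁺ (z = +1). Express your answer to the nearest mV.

After the shift: [K⁺]_out = 16.2, [K⁺]_in = 142 mM.
E_new = (26.7/1)·ln(16.2/142) = 26.70 · (-2.1708) = -57.96 mV

-58 mV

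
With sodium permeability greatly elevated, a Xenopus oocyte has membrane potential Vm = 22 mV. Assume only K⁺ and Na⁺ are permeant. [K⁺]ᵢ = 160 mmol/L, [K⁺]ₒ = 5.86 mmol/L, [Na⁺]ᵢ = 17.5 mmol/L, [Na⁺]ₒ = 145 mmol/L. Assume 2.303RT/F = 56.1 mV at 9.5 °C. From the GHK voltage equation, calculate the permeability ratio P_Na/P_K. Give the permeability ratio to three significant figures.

3.82

Let α = P_Na/P_K. GHK: Vm = 56.1·log₁₀[(Kₒ + α·Naₒ)/(Kᵢ + α·Naᵢ)].
10^(Vm/56.1) = 10^(22.0/56.1) = 2.4669
So 2.4669·(Kᵢ + α·Naᵢ) = Kₒ + α·Naₒ → α = (2.4669·160.0 − 5.86) / (145.0 − 2.4669·17.5)
α = (394.7 − 5.86) / (145.0 − 43.17) = 388.8/101.8 = 3.819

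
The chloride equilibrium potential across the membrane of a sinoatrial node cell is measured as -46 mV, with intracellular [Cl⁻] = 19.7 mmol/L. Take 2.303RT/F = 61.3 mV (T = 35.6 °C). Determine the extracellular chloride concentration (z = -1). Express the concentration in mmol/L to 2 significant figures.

Nernst: E = (61.3/-1) · log₁₀([out]/[in]), so log₁₀([out]/[in]) = -46.0 × -1 / 61.3 = 0.7504.
[out]/[in] = 10^(0.7504) = 5.629.
[out] = 5.629 × 19.7 = 110.9 mmol/L.

110 mmol/L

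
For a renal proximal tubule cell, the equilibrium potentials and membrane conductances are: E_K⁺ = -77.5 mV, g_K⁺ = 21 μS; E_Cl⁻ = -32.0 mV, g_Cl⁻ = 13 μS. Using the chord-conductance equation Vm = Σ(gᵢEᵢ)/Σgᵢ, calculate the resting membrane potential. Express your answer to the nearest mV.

-60 mV

Σ gᵢEᵢ = 21·(-77.5) + 13·(-32.0) = -2043.50
Σ gᵢ = 21 + 13 = 34
Vm = -2043.50 / 34 = -60.10 mV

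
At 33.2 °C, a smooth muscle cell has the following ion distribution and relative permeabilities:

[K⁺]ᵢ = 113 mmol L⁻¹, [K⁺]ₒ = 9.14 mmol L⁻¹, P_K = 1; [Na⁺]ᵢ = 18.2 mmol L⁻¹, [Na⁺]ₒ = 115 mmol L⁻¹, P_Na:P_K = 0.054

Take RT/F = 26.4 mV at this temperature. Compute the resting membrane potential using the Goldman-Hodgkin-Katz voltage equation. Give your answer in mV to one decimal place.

-52.9 mV

Vm = 26.4 · ln[(Σ P·[cation]ₒ + Σ P·[anion]ᵢ) / (Σ P·[cation]ᵢ + Σ P·[anion]ₒ)]
Numerator = 1×9.14 + 0.054×115 = 15.35
Denominator = 1×113 + 0.054×18.2 = 114
Vm = 26.4 · ln(0.13467) = 26.4 × (-2.0049) = -52.93 mV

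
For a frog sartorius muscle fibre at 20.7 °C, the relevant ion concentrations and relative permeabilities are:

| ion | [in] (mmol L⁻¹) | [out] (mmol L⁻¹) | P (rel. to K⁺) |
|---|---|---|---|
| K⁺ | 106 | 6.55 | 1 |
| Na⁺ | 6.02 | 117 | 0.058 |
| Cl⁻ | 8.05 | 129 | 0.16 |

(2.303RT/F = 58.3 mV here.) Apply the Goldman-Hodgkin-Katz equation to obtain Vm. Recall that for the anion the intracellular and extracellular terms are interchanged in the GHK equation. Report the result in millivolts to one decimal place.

-54.7 mV

Vm = 58.3 · log₁₀[(Σ P·[cation]ₒ + Σ P·[anion]ᵢ) / (Σ P·[cation]ᵢ + Σ P·[anion]ₒ)]
Numerator = 1×6.55 + 0.058×117 + 0.16×8.05 = 14.62
Denominator = 1×106 + 0.058×6.02 + 0.16×129 = 127
Vm = 58.3 · log₁₀(0.11516) = 58.3 × (-0.9387) = -54.73 mV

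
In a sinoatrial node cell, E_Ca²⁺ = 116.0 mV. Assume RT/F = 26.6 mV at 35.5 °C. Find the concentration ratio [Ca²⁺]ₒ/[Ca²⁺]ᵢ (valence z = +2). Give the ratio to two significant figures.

ln([out]/[in]) = E·z/(26.6) = 116.0 × 2 / 26.6 = 8.7218
[out]/[in] = e^(8.7218) = 6135

6100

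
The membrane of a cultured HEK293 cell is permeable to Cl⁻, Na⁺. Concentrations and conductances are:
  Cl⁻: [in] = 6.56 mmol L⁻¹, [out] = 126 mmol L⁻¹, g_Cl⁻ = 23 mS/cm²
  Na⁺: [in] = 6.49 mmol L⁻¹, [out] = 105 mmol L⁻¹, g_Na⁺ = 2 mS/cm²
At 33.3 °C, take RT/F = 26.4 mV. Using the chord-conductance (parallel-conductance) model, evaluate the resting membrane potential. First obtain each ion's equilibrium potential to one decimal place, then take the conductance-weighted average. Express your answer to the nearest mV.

-66 mV

E_Cl⁻ = (26.4/-1)·ln(126/6.56) = -78.0 mV
E_Na⁺ = (26.4/1)·ln(105/6.49) = 73.5 mV
Vm = (Σ gᵢEᵢ)/(Σ gᵢ) = (23·-78.0 + 2·73.5) / (23 + 2)
= -1647.00 / 25 = -65.88 mV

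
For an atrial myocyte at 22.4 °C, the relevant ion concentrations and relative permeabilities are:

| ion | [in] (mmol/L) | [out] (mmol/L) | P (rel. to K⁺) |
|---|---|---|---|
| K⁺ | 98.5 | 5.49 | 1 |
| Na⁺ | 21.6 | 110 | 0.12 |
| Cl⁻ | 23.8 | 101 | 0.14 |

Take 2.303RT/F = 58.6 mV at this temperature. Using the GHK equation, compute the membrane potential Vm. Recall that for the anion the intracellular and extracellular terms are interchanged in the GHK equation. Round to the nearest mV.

Vm = 58.6 · log₁₀[(Σ P·[cation]ₒ + Σ P·[anion]ᵢ) / (Σ P·[cation]ᵢ + Σ P·[anion]ₒ)]
Numerator = 1×5.49 + 0.12×110 + 0.14×23.8 = 22.02
Denominator = 1×98.5 + 0.12×21.6 + 0.14×101 = 115.2
Vm = 58.6 · log₁₀(0.19111) = 58.6 × (-0.7187) = -42.12 mV

-42 mV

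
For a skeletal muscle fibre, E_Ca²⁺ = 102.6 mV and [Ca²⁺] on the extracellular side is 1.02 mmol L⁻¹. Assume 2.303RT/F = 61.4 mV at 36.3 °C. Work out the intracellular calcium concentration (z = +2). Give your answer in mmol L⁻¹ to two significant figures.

Nernst: E = (61.4/2) · log₁₀([out]/[in]), so log₁₀([out]/[in]) = 102.6 × 2 / 61.4 = 3.3420.
[out]/[in] = 10^(3.3420) = 2198.
[in] = 1.02 / 2198 = 0.0004641 mmol L⁻¹.

0.00046 mmol L⁻¹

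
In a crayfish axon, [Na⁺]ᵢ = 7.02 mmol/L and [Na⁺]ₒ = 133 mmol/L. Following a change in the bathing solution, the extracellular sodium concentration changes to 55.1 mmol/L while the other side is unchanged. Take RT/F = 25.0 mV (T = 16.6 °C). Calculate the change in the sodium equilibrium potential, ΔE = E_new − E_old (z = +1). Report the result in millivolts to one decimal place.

E_old = (25.0/1)·ln(133/7.02) = 73.54 mV
E_new = (25.0/1)·ln(55.1/7.02) = 51.51 mV
ΔE = 51.51 − (73.54) = -22.03 mV

-22.0 mV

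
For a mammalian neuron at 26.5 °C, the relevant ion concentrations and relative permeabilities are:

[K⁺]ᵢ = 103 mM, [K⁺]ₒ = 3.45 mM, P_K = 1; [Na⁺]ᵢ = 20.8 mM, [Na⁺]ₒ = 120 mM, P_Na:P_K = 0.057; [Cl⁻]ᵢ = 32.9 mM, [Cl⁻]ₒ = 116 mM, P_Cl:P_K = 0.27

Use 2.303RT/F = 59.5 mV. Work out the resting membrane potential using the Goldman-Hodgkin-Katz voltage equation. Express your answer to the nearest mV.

-51 mV

Vm = 59.5 · log₁₀[(Σ P·[cation]ₒ + Σ P·[anion]ᵢ) / (Σ P·[cation]ᵢ + Σ P·[anion]ₒ)]
Numerator = 1×3.45 + 0.057×120 + 0.27×32.9 = 19.17
Denominator = 1×103 + 0.057×20.8 + 0.27×116 = 135.5
Vm = 59.5 · log₁₀(0.14149) = 59.5 × (-0.8493) = -50.53 mV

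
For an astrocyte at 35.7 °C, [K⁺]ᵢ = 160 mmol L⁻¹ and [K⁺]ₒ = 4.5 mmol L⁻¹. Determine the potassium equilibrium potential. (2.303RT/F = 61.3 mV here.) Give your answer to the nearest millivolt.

-95 mV

E = (61.3/z) · log₁₀([K⁺]_out/[K⁺]_in) with z = +1.
= (61.3/1) · log₁₀(4.5/160) = 61.30 · log₁₀(0.02813)
= 61.30 · (-1.5509) = -95.07 mV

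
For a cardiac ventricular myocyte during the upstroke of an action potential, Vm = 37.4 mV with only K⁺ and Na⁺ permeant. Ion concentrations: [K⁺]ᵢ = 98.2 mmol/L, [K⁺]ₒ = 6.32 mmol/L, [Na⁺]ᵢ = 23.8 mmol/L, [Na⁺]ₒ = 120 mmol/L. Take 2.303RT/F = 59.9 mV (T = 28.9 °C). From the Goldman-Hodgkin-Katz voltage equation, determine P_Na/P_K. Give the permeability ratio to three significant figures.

Let α = P_Na/P_K. GHK: Vm = 59.9·log₁₀[(Kₒ + α·Naₒ)/(Kᵢ + α·Naᵢ)].
10^(Vm/59.9) = 10^(37.4/59.9) = 4.2109
So 4.2109·(Kᵢ + α·Naᵢ) = Kₒ + α·Naₒ → α = (4.2109·98.2 − 6.32) / (120.0 − 4.2109·23.8)
α = (413.5 − 6.32) / (120.0 − 100.2) = 407.2/19.78 = 20.59

20.6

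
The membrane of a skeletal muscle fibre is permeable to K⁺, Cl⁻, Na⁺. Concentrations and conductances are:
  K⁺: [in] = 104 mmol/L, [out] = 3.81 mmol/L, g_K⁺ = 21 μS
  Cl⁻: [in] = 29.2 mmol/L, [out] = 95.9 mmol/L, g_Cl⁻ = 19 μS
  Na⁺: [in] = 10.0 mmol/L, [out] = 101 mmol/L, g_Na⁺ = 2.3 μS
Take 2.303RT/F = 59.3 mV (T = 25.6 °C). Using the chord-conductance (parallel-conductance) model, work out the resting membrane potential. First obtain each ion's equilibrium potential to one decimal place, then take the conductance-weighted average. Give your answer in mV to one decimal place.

E_K⁺ = (59.3/1)·log₁₀(3.81/104) = -85.2 mV
E_Cl⁻ = (59.3/-1)·log₁₀(95.9/29.2) = -30.6 mV
E_Na⁺ = (59.3/1)·log₁₀(101/10.0) = 59.6 mV
Vm = (Σ gᵢEᵢ)/(Σ gᵢ) = (21·-85.2 + 19·-30.6 + 2.3·59.6) / (21 + 19 + 2.3)
= -2233.52 / 42.3 = -52.80 mV

-52.8 mV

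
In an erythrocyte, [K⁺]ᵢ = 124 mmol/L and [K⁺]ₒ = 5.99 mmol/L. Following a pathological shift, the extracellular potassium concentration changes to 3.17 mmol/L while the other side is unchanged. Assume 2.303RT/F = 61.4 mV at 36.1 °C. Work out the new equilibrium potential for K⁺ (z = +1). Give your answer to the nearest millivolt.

-98 mV

After the shift: [K⁺]_out = 3.17, [K⁺]_in = 124 mmol/L.
E_new = (61.4/1)·log₁₀(3.17/124) = 61.40 · (-1.5924) = -97.77 mV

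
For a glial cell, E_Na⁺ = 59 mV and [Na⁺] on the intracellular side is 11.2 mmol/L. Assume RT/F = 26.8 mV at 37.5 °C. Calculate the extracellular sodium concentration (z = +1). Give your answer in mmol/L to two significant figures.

100 mmol/L

Nernst: E = (26.8/1) · ln([out]/[in]), so ln([out]/[in]) = 59.0 × 1 / 26.8 = 2.2015.
[out]/[in] = e^(2.2015) = 9.038.
[out] = 9.038 × 11.2 = 101.2 mmol/L.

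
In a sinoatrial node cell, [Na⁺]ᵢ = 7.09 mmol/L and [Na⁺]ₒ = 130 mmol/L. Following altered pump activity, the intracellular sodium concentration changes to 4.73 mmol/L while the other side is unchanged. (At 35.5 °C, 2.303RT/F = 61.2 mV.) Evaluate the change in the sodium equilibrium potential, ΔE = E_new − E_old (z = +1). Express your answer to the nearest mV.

11 mV

E_old = (61.2/1)·log₁₀(130/7.09) = 77.31 mV
E_new = (61.2/1)·log₁₀(130/4.73) = 88.07 mV
ΔE = 88.07 − (77.31) = 10.76 mV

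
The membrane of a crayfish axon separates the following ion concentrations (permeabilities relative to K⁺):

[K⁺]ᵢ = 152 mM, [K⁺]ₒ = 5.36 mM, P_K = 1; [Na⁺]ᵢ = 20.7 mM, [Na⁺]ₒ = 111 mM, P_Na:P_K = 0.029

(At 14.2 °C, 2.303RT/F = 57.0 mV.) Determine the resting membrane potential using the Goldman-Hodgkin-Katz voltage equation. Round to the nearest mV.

Vm = 57.0 · log₁₀[(Σ P·[cation]ₒ + Σ P·[anion]ᵢ) / (Σ P·[cation]ᵢ + Σ P·[anion]ₒ)]
Numerator = 1×5.36 + 0.029×111 = 8.579
Denominator = 1×152 + 0.029×20.7 = 152.6
Vm = 57.0 · log₁₀(0.056219) = 57.0 × (-1.2501) = -71.26 mV

-71 mV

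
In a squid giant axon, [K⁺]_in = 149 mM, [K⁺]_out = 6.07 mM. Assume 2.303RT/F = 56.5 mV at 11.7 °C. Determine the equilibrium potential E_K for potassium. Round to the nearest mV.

-79 mV

E = (56.5/z) · log₁₀([K⁺]_out/[K⁺]_in) with z = +1.
= (56.5/1) · log₁₀(6.07/149) = 56.50 · log₁₀(0.04074)
= 56.50 · (-1.3900) = -78.53 mV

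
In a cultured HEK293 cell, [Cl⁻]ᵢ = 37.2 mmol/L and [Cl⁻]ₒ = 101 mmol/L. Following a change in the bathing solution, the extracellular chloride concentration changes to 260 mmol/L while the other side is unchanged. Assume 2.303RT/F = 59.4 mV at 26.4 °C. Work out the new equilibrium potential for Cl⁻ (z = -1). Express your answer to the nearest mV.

-50 mV

After the shift: [Cl⁻]_out = 260, [Cl⁻]_in = 37.2 mmol/L.
E_new = (59.4/-1)·log₁₀(260/37.2) = -59.40 · (0.8444) = -50.16 mV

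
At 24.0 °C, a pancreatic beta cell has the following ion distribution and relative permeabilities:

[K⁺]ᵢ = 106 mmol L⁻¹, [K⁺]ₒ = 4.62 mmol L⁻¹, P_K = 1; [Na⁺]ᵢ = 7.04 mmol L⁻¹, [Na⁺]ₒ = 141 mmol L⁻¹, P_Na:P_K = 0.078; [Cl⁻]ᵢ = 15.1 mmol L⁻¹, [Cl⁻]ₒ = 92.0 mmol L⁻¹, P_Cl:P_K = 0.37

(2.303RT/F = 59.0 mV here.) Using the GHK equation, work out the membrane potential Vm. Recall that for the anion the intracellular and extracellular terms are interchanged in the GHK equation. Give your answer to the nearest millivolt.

-48 mV

Vm = 59.0 · log₁₀[(Σ P·[cation]ₒ + Σ P·[anion]ᵢ) / (Σ P·[cation]ᵢ + Σ P·[anion]ₒ)]
Numerator = 1×4.62 + 0.078×141 + 0.37×15.1 = 21.2
Denominator = 1×106 + 0.078×7.04 + 0.37×92.0 = 140.6
Vm = 59.0 · log₁₀(0.15083) = 59.0 × (-0.8215) = -48.47 mV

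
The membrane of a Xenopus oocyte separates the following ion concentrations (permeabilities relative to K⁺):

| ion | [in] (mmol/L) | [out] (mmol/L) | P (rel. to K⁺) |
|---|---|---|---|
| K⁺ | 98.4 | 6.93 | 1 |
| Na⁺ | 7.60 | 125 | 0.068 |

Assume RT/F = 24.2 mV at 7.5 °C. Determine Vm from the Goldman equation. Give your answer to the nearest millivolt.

-45 mV

Vm = 24.2 · ln[(Σ P·[cation]ₒ + Σ P·[anion]ᵢ) / (Σ P·[cation]ᵢ + Σ P·[anion]ₒ)]
Numerator = 1×6.93 + 0.068×125 = 15.43
Denominator = 1×98.4 + 0.068×7.60 = 98.92
Vm = 24.2 · ln(0.15599) = 24.2 × (-1.8580) = -44.96 mV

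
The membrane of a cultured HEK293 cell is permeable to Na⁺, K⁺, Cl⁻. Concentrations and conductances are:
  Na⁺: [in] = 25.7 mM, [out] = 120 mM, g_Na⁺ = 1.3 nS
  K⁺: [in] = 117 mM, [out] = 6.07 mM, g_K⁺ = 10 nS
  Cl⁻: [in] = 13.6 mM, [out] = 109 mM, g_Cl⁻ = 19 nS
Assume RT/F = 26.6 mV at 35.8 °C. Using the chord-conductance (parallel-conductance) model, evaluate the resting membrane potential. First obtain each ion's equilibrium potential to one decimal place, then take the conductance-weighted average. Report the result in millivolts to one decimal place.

-59.0 mV

E_Na⁺ = (26.6/1)·ln(120/25.7) = 41.0 mV
E_K⁺ = (26.6/1)·ln(6.07/117) = -78.7 mV
E_Cl⁻ = (26.6/-1)·ln(109/13.6) = -55.4 mV
Vm = (Σ gᵢEᵢ)/(Σ gᵢ) = (1.3·41.0 + 10·-78.7 + 19·-55.4) / (1.3 + 10 + 19)
= -1786.30 / 30.3 = -58.95 mV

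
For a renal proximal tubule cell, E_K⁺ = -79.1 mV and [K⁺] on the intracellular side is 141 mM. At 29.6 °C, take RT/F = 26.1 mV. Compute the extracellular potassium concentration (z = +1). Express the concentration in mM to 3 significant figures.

Nernst: E = (26.1/1) · ln([out]/[in]), so ln([out]/[in]) = -79.1 × 1 / 26.1 = -3.0307.
[out]/[in] = e^(-3.0307) = 0.04828.
[out] = 0.04828 × 141 = 6.808 mM.

6.81 mM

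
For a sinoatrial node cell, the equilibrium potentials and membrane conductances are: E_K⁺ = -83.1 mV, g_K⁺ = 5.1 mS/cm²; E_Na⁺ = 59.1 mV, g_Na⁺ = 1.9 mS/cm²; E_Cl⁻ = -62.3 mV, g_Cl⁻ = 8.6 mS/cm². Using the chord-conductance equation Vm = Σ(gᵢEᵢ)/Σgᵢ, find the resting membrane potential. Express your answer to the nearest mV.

Σ gᵢEᵢ = 5.1·(-83.1) + 1.9·(59.1) + 8.6·(-62.3) = -847.30
Σ gᵢ = 5.1 + 1.9 + 8.6 = 15.6
Vm = -847.30 / 15.6 = -54.31 mV

-54 mV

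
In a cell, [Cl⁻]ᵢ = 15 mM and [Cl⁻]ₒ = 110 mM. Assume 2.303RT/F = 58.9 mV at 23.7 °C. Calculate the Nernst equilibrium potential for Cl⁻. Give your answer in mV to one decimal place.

E = (58.9/z) · log₁₀([Cl⁻]_out/[Cl⁻]_in) with z = -1.
For an anion, dividing by z = -1 reverses the sign.
= (58.9/-1) · log₁₀(110/15) = -58.90 · log₁₀(7.333)
= -58.90 · (0.8653) = -50.97 mV

-51.0 mV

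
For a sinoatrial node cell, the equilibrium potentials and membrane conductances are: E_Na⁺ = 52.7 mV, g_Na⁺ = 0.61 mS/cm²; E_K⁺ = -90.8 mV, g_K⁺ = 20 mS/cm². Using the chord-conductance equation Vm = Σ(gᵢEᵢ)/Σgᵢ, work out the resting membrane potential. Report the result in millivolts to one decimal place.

Σ gᵢEᵢ = 0.61·(52.7) + 20·(-90.8) = -1783.85
Σ gᵢ = 0.61 + 20 = 20.61
Vm = -1783.85 / 20.61 = -86.55 mV

-86.6 mV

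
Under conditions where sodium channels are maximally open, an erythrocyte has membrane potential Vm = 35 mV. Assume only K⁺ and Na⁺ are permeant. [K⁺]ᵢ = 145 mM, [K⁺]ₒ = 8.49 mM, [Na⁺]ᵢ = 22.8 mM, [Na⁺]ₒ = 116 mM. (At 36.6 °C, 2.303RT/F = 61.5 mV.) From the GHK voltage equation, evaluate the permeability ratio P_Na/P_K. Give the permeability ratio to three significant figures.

Let α = P_Na/P_K. GHK: Vm = 61.5·log₁₀[(Kₒ + α·Naₒ)/(Kᵢ + α·Naᵢ)].
10^(Vm/61.5) = 10^(35.0/61.5) = 3.7077
So 3.7077·(Kᵢ + α·Naᵢ) = Kₒ + α·Naₒ → α = (3.7077·145.0 − 8.49) / (116.0 − 3.7077·22.8)
α = (537.6 − 8.49) / (116.0 − 84.54) = 529.1/31.46 = 16.82

16.8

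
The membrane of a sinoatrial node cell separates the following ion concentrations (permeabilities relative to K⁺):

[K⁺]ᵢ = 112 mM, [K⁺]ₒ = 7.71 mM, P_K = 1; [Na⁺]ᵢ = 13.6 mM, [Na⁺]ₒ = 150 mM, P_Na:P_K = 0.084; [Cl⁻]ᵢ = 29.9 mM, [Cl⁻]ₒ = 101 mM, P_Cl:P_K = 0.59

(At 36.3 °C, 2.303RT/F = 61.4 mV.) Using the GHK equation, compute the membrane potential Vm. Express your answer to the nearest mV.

Vm = 61.4 · log₁₀[(Σ P·[cation]ₒ + Σ P·[anion]ᵢ) / (Σ P·[cation]ᵢ + Σ P·[anion]ₒ)]
Numerator = 1×7.71 + 0.084×150 + 0.59×29.9 = 37.95
Denominator = 1×112 + 0.084×13.6 + 0.59×101 = 172.7
Vm = 61.4 · log₁₀(0.21971) = 61.4 × (-0.6582) = -40.41 mV

-40 mV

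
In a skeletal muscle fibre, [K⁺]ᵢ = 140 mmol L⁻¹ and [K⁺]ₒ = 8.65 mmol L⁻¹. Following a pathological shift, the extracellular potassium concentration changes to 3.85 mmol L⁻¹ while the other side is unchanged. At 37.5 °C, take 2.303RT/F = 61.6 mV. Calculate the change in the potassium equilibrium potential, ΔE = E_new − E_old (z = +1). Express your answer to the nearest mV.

E_old = (61.6/1)·log₁₀(8.65/140) = -74.48 mV
E_new = (61.6/1)·log₁₀(3.85/140) = -96.14 mV
ΔE = -96.14 − (-74.48) = -21.66 mV

-22 mV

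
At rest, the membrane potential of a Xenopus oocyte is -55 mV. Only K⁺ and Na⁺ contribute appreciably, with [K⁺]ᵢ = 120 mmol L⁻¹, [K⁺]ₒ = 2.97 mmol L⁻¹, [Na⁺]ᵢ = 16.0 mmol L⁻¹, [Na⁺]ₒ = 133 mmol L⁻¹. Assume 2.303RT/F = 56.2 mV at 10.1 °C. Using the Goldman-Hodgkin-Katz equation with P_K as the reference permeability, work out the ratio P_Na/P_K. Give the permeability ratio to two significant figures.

Let α = P_Na/P_K. GHK: Vm = 56.2·log₁₀[(Kₒ + α·Naₒ)/(Kᵢ + α·Naᵢ)].
10^(Vm/56.2) = 10^(-55.0/56.2) = 0.10504
So 0.10504·(Kᵢ + α·Naᵢ) = Kₒ + α·Naₒ → α = (0.10504·120.0 − 2.97) / (133.0 − 0.10504·16.0)
α = (12.6 − 2.97) / (133.0 − 1.681) = 9.635/131.3 = 0.07337

0.073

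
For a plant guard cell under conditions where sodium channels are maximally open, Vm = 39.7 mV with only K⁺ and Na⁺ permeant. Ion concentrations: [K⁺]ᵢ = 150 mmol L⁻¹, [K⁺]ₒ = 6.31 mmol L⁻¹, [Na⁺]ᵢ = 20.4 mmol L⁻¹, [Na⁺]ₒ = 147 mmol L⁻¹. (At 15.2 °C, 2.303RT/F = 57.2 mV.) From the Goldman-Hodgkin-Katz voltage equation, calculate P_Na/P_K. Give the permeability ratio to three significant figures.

15.9

Let α = P_Na/P_K. GHK: Vm = 57.2·log₁₀[(Kₒ + α·Naₒ)/(Kᵢ + α·Naᵢ)].
10^(Vm/57.2) = 10^(39.7/57.2) = 4.9437
So 4.9437·(Kᵢ + α·Naᵢ) = Kₒ + α·Naₒ → α = (4.9437·150.0 − 6.31) / (147.0 − 4.9437·20.4)
α = (741.6 − 6.31) / (147.0 − 100.9) = 735.3/46.15 = 15.93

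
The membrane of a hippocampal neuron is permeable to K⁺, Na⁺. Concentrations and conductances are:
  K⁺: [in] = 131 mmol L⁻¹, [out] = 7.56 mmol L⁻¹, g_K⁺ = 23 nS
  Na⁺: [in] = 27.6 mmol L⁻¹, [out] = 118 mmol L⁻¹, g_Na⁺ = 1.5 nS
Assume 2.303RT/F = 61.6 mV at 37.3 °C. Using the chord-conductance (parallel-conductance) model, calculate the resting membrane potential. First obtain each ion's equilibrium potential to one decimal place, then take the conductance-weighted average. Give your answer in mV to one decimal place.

E_K⁺ = (61.6/1)·log₁₀(7.56/131) = -76.3 mV
E_Na⁺ = (61.6/1)·log₁₀(118/27.6) = 38.9 mV
Vm = (Σ gᵢEᵢ)/(Σ gᵢ) = (23·-76.3 + 1.5·38.9) / (23 + 1.5)
= -1696.55 / 24.5 = -69.25 mV

-69.2 mV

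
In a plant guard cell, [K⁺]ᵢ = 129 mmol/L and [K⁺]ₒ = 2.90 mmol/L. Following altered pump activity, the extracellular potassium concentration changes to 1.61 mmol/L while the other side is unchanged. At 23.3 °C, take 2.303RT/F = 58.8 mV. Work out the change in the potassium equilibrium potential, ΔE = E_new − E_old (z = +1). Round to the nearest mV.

E_old = (58.8/1)·log₁₀(2.90/129) = -96.91 mV
E_new = (58.8/1)·log₁₀(1.61/129) = -111.94 mV
ΔE = -111.94 − (-96.91) = -15.03 mV

-15 mV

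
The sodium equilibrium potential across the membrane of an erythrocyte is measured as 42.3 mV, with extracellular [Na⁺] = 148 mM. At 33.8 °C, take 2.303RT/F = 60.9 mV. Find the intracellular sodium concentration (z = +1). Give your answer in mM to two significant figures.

Nernst: E = (60.9/1) · log₁₀([out]/[in]), so log₁₀([out]/[in]) = 42.3 × 1 / 60.9 = 0.6946.
[out]/[in] = 10^(0.6946) = 4.95.
[in] = 148 / 4.95 = 29.9 mM.

30 mM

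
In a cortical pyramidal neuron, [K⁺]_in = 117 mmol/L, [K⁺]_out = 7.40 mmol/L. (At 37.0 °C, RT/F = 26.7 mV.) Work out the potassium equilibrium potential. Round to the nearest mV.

-74 mV

E = (26.7/z) · ln([K⁺]_out/[K⁺]_in) with z = +1.
= (26.7/1) · ln(7.40/117) = 26.70 · ln(0.06325)
= 26.70 · (-2.7607) = -73.71 mV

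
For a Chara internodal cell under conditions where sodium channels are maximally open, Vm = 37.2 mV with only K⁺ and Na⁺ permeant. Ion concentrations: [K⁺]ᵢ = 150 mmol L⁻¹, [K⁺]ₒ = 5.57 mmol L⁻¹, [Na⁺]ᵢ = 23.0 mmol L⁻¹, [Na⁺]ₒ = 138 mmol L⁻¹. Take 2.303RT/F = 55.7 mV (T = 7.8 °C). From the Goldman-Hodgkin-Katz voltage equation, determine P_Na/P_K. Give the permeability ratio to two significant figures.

Let α = P_Na/P_K. GHK: Vm = 55.7·log₁₀[(Kₒ + α·Naₒ)/(Kᵢ + α·Naᵢ)].
10^(Vm/55.7) = 10^(37.2/55.7) = 4.6544
So 4.6544·(Kᵢ + α·Naᵢ) = Kₒ + α·Naₒ → α = (4.6544·150.0 − 5.57) / (138.0 − 4.6544·23.0)
α = (698.2 − 5.57) / (138.0 − 107.1) = 692.6/30.95 = 22.38

22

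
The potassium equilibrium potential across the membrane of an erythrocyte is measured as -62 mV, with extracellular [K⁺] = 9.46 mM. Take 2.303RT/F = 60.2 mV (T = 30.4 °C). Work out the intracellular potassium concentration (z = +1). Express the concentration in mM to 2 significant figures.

100 mM

Nernst: E = (60.2/1) · log₁₀([out]/[in]), so log₁₀([out]/[in]) = -62.0 × 1 / 60.2 = -1.0299.
[out]/[in] = 10^(-1.0299) = 0.09335.
[in] = 9.46 / 0.09335 = 101.3 mM.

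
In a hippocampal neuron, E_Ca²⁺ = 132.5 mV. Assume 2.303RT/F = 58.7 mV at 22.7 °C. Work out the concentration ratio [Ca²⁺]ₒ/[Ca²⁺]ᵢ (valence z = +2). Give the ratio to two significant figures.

log₁₀([out]/[in]) = E·z/(58.7) = 132.5 × 2 / 58.7 = 4.5145
[out]/[in] = 10^(4.5145) = 3.269e+04

33000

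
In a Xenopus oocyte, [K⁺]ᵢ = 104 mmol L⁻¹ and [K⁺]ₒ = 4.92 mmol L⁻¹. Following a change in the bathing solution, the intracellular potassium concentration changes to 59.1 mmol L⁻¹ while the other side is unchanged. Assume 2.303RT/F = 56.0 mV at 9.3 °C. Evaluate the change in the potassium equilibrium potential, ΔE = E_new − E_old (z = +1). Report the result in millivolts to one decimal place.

E_old = (56.0/1)·log₁₀(4.92/104) = -74.20 mV
E_new = (56.0/1)·log₁₀(4.92/59.1) = -60.46 mV
ΔE = -60.46 − (-74.20) = 13.74 mV

13.7 mV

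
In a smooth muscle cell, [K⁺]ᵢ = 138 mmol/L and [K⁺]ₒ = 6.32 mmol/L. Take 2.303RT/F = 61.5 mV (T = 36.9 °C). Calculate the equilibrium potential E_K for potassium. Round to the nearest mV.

E = (61.5/z) · log₁₀([K⁺]_out/[K⁺]_in) with z = +1.
= (61.5/1) · log₁₀(6.32/138) = 61.50 · log₁₀(0.0458)
= 61.50 · (-1.3392) = -82.36 mV

-82 mV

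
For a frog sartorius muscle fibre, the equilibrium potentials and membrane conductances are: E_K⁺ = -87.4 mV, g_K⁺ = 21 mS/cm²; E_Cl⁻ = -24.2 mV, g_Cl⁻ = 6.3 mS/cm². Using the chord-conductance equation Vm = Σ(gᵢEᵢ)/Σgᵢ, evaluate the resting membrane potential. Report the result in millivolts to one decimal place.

-72.8 mV

Σ gᵢEᵢ = 21·(-87.4) + 6.3·(-24.2) = -1987.86
Σ gᵢ = 21 + 6.3 = 27.3
Vm = -1987.86 / 27.3 = -72.82 mV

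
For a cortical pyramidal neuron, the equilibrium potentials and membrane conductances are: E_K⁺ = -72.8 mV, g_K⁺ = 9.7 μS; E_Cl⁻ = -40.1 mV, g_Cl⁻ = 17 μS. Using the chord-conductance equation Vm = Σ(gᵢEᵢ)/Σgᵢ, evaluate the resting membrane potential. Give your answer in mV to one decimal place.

-52.0 mV

Σ gᵢEᵢ = 9.7·(-72.8) + 17·(-40.1) = -1387.86
Σ gᵢ = 9.7 + 17 = 26.7
Vm = -1387.86 / 26.7 = -51.98 mV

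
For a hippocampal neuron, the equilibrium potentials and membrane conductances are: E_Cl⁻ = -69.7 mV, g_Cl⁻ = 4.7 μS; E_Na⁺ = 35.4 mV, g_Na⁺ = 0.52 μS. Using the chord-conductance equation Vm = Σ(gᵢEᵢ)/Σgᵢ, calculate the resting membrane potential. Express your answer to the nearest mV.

Σ gᵢEᵢ = 4.7·(-69.7) + 0.52·(35.4) = -309.18
Σ gᵢ = 4.7 + 0.52 = 5.22
Vm = -309.18 / 5.22 = -59.23 mV

-59 mV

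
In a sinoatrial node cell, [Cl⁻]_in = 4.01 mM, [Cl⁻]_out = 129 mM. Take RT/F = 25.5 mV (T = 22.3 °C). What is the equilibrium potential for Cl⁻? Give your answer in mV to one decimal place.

-88.5 mV

E = (25.5/z) · ln([Cl⁻]_out/[Cl⁻]_in) with z = -1.
For an anion, dividing by z = -1 reverses the sign.
= (25.5/-1) · ln(129/4.01) = -25.50 · ln(32.17)
= -25.50 · (3.4710) = -88.51 mV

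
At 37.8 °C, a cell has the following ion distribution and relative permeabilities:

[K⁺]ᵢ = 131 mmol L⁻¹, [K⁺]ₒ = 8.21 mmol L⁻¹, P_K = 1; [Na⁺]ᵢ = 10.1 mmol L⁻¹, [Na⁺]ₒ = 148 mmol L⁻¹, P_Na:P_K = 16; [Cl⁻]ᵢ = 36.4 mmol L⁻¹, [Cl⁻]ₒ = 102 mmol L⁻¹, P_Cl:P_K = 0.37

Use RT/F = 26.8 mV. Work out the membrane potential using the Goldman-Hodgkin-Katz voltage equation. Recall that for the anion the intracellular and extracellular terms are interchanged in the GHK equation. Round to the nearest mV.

53 mV

Vm = 26.8 · ln[(Σ P·[cation]ₒ + Σ P·[anion]ᵢ) / (Σ P·[cation]ᵢ + Σ P·[anion]ₒ)]
Numerator = 1×8.21 + 16×148 + 0.37×36.4 = 2390
Denominator = 1×131 + 16×10.1 + 0.37×102 = 330.3
Vm = 26.8 · ln(7.234) = 26.8 × (1.9788) = 53.03 mV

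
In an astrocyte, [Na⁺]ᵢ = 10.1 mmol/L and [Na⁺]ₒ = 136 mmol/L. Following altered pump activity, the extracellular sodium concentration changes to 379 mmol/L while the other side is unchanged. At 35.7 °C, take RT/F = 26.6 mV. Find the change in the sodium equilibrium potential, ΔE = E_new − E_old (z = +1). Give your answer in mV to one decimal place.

E_old = (26.6/1)·ln(136/10.1) = 69.16 mV
E_new = (26.6/1)·ln(379/10.1) = 96.43 mV
ΔE = 96.43 − (69.16) = 27.26 mV

27.3 mV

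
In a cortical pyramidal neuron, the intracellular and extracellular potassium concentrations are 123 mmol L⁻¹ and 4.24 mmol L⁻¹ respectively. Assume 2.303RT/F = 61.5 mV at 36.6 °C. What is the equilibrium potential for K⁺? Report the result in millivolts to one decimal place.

-89.9 mV

E = (61.5/z) · log₁₀([K⁺]_out/[K⁺]_in) with z = +1.
= (61.5/1) · log₁₀(4.24/123) = 61.50 · log₁₀(0.03447)
= 61.50 · (-1.4625) = -89.95 mV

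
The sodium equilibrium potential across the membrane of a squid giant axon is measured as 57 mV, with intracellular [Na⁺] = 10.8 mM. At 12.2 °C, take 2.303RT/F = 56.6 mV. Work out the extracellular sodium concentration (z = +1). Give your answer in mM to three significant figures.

Nernst: E = (56.6/1) · log₁₀([out]/[in]), so log₁₀([out]/[in]) = 57.0 × 1 / 56.6 = 1.0071.
[out]/[in] = 10^(1.0071) = 10.16.
[out] = 10.16 × 10.8 = 109.8 mM.

110 mM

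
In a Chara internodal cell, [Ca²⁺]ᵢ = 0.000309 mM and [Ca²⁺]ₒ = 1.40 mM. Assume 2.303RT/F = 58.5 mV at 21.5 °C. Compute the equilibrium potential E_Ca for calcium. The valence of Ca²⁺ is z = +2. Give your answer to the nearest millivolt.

E = (58.5/z) · log₁₀([Ca²⁺]_out/[Ca²⁺]_in) with z = +2.
= (58.5/2) · log₁₀(1.40/0.000309) = 29.25 · log₁₀(4531)
= 29.25 · (3.6562) = 106.94 mV

107 mV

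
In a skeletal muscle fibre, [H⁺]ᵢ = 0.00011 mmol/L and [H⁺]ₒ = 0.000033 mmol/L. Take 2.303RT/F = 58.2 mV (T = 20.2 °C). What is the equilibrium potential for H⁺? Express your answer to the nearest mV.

E = (58.2/z) · log₁₀([H⁺]_out/[H⁺]_in) with z = +1.
= (58.2/1) · log₁₀(0.000033/0.00011) = 58.20 · log₁₀(0.3)
= 58.20 · (-0.5229) = -30.43 mV

-30 mV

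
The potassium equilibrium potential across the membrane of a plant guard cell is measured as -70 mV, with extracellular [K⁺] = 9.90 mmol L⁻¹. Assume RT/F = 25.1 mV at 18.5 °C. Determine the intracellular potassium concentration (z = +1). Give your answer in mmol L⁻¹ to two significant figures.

160 mmol L⁻¹

Nernst: E = (25.1/1) · ln([out]/[in]), so ln([out]/[in]) = -70.0 × 1 / 25.1 = -2.7888.
[out]/[in] = e^(-2.7888) = 0.06149.
[in] = 9.90 / 0.06149 = 161 mmol L⁻¹.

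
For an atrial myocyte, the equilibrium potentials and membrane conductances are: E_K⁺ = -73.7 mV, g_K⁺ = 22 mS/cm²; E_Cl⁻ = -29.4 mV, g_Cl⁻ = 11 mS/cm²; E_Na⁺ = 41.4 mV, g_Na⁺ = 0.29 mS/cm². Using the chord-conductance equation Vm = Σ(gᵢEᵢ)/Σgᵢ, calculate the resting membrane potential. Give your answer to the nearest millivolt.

Σ gᵢEᵢ = 22·(-73.7) + 11·(-29.4) + 0.29·(41.4) = -1932.79
Σ gᵢ = 22 + 11 + 0.29 = 33.29
Vm = -1932.79 / 33.29 = -58.06 mV

-58 mV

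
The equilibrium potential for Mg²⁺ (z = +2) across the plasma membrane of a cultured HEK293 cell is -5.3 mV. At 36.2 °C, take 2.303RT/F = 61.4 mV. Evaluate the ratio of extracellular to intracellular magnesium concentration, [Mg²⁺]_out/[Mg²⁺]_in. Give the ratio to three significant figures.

0.672

log₁₀([out]/[in]) = E·z/(61.4) = -5.3 × 2 / 61.4 = -0.1726
[out]/[in] = 10^(-0.1726) = 0.672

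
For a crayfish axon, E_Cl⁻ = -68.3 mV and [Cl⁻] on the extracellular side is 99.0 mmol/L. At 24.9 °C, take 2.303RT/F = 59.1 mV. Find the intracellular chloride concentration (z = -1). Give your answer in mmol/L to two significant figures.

Nernst: E = (59.1/-1) · log₁₀([out]/[in]), so log₁₀([out]/[in]) = -68.3 × -1 / 59.1 = 1.1557.
[out]/[in] = 10^(1.1557) = 14.31.
[in] = 99.0 / 14.31 = 6.918 mmol/L.

6.9 mmol/L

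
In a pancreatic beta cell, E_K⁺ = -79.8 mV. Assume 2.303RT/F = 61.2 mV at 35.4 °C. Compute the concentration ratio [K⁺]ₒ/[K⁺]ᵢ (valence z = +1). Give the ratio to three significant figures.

log₁₀([out]/[in]) = E·z/(61.2) = -79.8 × 1 / 61.2 = -1.3039
[out]/[in] = 10^(-1.3039) = 0.04967

0.0497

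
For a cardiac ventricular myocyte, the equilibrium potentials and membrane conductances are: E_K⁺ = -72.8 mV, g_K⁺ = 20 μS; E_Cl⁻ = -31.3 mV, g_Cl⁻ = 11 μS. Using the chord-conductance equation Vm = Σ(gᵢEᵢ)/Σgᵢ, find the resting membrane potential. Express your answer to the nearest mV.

Σ gᵢEᵢ = 20·(-72.8) + 11·(-31.3) = -1800.30
Σ gᵢ = 20 + 11 = 31
Vm = -1800.30 / 31 = -58.07 mV

-58 mV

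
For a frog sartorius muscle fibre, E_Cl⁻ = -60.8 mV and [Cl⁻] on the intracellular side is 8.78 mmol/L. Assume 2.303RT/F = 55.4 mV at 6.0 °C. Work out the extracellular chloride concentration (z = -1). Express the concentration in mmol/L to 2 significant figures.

Nernst: E = (55.4/-1) · log₁₀([out]/[in]), so log₁₀([out]/[in]) = -60.8 × -1 / 55.4 = 1.0975.
[out]/[in] = 10^(1.0975) = 12.52.
[out] = 12.52 × 8.78 = 109.9 mmol/L.

110 mmol/L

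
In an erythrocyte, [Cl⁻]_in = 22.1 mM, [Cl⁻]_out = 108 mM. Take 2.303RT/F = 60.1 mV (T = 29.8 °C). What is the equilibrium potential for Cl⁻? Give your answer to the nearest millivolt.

-41 mV

E = (60.1/z) · log₁₀([Cl⁻]_out/[Cl⁻]_in) with z = -1.
For an anion, dividing by z = -1 reverses the sign.
= (60.1/-1) · log₁₀(108/22.1) = -60.10 · log₁₀(4.887)
= -60.10 · (0.6890) = -41.41 mV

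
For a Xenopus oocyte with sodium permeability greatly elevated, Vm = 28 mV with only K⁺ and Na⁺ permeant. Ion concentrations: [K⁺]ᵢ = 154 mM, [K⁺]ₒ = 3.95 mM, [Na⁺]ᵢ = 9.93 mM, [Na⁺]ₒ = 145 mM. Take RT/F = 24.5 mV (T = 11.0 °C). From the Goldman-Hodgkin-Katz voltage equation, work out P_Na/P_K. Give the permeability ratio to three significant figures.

4.21

Let α = P_Na/P_K. GHK: Vm = 24.5·ln[(Kₒ + α·Naₒ)/(Kᵢ + α·Naᵢ)].
e^(Vm/24.5) = e^(28.0/24.5) = 3.1357
So 3.1357·(Kᵢ + α·Naᵢ) = Kₒ + α·Naₒ → α = (3.1357·154.0 − 3.95) / (145.0 − 3.1357·9.93)
α = (482.9 − 3.95) / (145.0 − 31.14) = 479/113.9 = 4.206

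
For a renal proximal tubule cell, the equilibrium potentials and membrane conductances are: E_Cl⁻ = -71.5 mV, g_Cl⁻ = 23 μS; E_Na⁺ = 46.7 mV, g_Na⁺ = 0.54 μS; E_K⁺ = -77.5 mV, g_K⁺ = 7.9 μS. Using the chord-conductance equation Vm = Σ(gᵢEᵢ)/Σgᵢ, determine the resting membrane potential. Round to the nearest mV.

Σ gᵢEᵢ = 23·(-71.5) + 0.54·(46.7) + 7.9·(-77.5) = -2231.53
Σ gᵢ = 23 + 0.54 + 7.9 = 31.44
Vm = -2231.53 / 31.44 = -70.98 mV

-71 mV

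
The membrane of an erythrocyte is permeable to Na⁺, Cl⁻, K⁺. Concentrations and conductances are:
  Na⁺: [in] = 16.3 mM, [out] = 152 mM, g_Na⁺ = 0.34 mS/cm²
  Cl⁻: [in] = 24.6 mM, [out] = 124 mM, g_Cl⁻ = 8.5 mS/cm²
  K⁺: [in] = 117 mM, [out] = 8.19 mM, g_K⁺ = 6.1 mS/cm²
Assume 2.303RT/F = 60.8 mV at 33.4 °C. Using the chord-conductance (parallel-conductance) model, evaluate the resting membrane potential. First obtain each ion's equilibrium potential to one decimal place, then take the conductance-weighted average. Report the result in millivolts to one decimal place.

E_Na⁺ = (60.8/1)·log₁₀(152/16.3) = 59.0 mV
E_Cl⁻ = (60.8/-1)·log₁₀(124/24.6) = -42.7 mV
E_K⁺ = (60.8/1)·log₁₀(8.19/117) = -70.2 mV
Vm = (Σ gᵢEᵢ)/(Σ gᵢ) = (0.34·59.0 + 8.5·-42.7 + 6.1·-70.2) / (0.34 + 8.5 + 6.1)
= -771.11 / 14.94 = -51.61 mV

-51.6 mV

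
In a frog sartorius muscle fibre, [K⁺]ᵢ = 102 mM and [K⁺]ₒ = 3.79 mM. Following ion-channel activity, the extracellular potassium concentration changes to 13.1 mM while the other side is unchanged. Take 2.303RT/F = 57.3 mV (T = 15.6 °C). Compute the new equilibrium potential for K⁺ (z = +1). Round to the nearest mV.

After the shift: [K⁺]_out = 13.1, [K⁺]_in = 102 mM.
E_new = (57.3/1)·log₁₀(13.1/102) = 57.30 · (-0.8913) = -51.07 mV

-51 mV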